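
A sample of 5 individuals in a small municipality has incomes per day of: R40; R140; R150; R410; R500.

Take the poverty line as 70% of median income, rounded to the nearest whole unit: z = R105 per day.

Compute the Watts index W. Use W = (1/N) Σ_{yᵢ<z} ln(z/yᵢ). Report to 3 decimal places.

0.193

Incomes under z: R40 (q = 1 of N = 5).
Log gaps: ln(105/40) = 0.9651.
W = 0.965081 / 5 = 0.193.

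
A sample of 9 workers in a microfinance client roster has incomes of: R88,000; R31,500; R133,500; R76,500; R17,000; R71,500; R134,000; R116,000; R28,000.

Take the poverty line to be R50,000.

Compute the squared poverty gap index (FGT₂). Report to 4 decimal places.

Poor units: R17,000, R28,000, R31,500 (q = 3 of N = 9).
Normalized shortfalls: (50000−17000)/50000 = 0.6600; (50000−28000)/50000 = 0.4400; (50000−31500)/50000 = 0.3700.
Squared: 0.4356; 0.1936; 0.1369.
Sum = 0.766100; P₂ = 0.766100 / 9 = 0.0851.

0.0851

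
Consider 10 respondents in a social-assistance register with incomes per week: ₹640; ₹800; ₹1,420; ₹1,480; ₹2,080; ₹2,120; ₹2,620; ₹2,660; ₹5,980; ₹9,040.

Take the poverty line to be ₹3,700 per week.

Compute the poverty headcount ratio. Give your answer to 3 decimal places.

8 of the 10 respondents have income below ₹3,700.
H = 8/10 = 0.800.

0.800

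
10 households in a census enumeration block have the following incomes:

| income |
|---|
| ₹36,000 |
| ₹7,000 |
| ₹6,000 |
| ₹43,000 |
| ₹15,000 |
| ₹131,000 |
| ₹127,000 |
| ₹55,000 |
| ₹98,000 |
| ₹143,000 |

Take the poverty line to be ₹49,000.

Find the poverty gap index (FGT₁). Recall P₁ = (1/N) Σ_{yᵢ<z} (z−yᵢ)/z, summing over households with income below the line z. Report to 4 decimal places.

Below z: ₹6,000, ₹7,000, ₹15,000, ₹36,000, ₹43,000 (q = 5 of N = 10).
Shortfall ratios: (49000−6000)/49000 = 0.8776; (49000−7000)/49000 = 0.8571; (49000−15000)/49000 = 0.6939; (49000−36000)/49000 = 0.2653; (49000−43000)/49000 = 0.1224.
Sum of shortfalls = 2.816327; P₁ averages over all N: 2.816327 / 10 = 0.2816.

0.2816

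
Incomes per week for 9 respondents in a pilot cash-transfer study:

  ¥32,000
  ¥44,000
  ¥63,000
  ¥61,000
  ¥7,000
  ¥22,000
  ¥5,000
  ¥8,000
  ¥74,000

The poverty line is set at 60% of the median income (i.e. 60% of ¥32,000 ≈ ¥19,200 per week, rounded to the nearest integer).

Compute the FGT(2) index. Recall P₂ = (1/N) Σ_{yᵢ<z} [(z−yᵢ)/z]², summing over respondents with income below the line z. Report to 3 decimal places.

Incomes under z: ¥5,000, ¥7,000, ¥8,000 (q = 3 of N = 9).
Normalized shortfalls: (19200−5000)/19200 = 0.7396; (19200−7000)/19200 = 0.6354; (19200−8000)/19200 = 0.5833.
Squared: 0.5470; 0.4038; 0.3403.
Sum = 1.291016; P₂ = 1.291016 / 9 = 0.143.

0.143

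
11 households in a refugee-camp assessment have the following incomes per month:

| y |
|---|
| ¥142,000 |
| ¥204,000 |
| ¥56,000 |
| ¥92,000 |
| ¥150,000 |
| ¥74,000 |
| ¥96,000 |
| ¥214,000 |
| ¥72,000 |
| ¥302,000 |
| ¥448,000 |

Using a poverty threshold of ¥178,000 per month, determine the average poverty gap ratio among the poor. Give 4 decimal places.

Poor units: ¥56,000, ¥72,000, ¥74,000, ¥92,000, ¥96,000, ¥142,000, ¥150,000 (q = 7 of N = 11).
Relative gaps: 0.6854, 0.5955, 0.5843, 0.4831, 0.4607, 0.2022, 0.1573; sum = 3.168539.
The income-gap ratio divides by q (the poor only): 3.168539 / 7 = 0.4526.

0.4526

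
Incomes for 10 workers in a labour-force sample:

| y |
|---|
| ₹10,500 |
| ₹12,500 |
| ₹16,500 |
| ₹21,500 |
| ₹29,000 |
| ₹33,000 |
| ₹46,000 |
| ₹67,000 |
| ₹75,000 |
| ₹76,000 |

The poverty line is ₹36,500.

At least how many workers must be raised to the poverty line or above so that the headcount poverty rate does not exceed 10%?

5

Currently q = 6 of N = 10 are below the line (H = 0.600).
A headcount ratio of at most 10% allows at most ⌊0.10 × 10⌋ = 1 poor workers.
So at least 6 − 1 = 5 must be lifted.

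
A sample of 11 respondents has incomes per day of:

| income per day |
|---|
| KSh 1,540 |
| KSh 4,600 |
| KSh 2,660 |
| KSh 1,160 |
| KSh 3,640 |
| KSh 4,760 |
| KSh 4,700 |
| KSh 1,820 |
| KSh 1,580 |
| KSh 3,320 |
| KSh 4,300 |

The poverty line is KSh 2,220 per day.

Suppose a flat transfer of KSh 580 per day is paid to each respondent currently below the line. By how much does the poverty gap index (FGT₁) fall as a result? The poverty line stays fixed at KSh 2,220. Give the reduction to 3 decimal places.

Before: below the line — KSh 1,160, KSh 1,540, KSh 1,580, KSh 1,820; poverty gap index (FGT₁) = 0.11384.
After the KSh 580 transfer: below the line — KSh 1,740, KSh 2,120, KSh 2,160; poverty gap index (FGT₁) = 0.02621.
Reduction = 0.11384 − 0.02621 = 0.088.

0.088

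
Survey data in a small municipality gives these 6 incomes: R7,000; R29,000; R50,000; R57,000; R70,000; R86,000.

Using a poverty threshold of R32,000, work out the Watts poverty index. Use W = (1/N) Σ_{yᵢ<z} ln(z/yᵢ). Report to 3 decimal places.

Below the line: R7,000, R29,000 (q = 2 of N = 6).
ln(z/y) terms: ln(32000/7000) = 1.5198; ln(32000/29000) = 0.0984.
W = 1.618266 / 6 = 0.270.

0.270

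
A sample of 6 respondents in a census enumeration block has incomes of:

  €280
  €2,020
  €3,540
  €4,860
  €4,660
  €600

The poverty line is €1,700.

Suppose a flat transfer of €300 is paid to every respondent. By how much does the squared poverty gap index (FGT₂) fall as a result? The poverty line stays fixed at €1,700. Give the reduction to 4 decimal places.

Before: below the line — €280, €600; squared poverty gap index (FGT₂) = 0.186067.
After the €300 transfer: below the line — €580, €900; squared poverty gap index (FGT₂) = 0.109250.
Reduction = 0.186067 − 0.109250 = 0.0768.

0.0768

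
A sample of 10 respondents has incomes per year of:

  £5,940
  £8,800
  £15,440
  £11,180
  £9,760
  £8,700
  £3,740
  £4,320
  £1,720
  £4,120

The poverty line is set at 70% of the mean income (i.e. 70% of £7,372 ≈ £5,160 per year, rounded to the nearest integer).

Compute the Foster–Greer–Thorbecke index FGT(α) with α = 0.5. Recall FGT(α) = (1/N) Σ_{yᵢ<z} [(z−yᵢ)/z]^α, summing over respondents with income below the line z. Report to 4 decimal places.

Below the line: £1,720, £3,740, £4,120, £4,320 (q = 4 of N = 10).
Normalized shortfalls: (5160−1720)/5160 = 0.6667; (5160−3740)/5160 = 0.2752; (5160−4120)/5160 = 0.2016; (5160−4320)/5160 = 0.1628.
Raised to α = 0.5: 0.81650; 0.52459; 0.44894; 0.40347.
Sum = 2.193503; FGT(0.5) = 2.193503 / 10 = 0.2194.

0.2194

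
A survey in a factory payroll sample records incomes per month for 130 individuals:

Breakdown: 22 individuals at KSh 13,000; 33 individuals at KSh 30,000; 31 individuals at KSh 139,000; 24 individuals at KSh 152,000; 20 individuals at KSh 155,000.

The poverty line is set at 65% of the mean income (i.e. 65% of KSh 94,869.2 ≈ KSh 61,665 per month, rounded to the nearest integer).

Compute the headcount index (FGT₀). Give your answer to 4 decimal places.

0.4231

55 of the 130 individuals have income below KSh 61,665.
H = 55/130 = 0.4231.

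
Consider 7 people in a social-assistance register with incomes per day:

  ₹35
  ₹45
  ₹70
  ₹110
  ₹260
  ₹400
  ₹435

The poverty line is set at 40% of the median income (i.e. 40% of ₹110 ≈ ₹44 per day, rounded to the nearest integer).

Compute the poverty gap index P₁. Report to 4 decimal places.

Poor units: ₹35 (q = 1 of N = 7).
Shortfall ratios: (44−35)/44 = 0.2045.
Σ = 0.204545. Dividing by the full population N = 7 gives P₁ = 0.0292.

0.0292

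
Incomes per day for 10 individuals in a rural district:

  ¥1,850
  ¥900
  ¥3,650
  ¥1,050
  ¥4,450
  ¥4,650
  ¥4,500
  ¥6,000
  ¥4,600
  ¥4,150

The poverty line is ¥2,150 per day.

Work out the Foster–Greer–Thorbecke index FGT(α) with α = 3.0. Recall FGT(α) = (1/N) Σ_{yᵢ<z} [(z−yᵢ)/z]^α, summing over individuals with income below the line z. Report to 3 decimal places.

0.033

Below z: ¥900, ¥1,050, ¥1,850 (q = 3 of N = 10).
Gap ratios (z−y)/z: (2150−900)/2150 = 0.5814; (2150−1050)/2150 = 0.5116; (2150−1850)/2150 = 0.1395.
Raised to α = 3.0: 0.19652; 0.13393; 0.00272.
Sum = 0.333166; FGT(3.0) = 0.333166 / 10 = 0.033.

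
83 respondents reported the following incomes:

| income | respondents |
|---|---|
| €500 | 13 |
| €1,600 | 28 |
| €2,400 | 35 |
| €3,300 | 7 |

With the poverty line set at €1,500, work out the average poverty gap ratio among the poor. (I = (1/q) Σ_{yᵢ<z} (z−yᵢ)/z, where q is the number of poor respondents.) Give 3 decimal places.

Poor units: 13×€500 (q = 13 of N = 83).
Shortfall ratios (z−y)/z: 0.6667 (×13); sum = 8.666667.
I averages over the q = 13 poor units only: 8.666667 / 13 = 0.667.

0.667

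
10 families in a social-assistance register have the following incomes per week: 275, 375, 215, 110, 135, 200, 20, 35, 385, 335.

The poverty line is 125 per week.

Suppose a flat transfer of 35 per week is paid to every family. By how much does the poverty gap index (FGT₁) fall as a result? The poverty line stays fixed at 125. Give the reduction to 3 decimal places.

Before: below the line — 20, 35, 110; poverty gap index (FGT₁) = 0.16800.
After the 35 transfer: below the line — 55, 70; poverty gap index (FGT₁) = 0.10000.
Reduction = 0.16800 − 0.10000 = 0.068.

0.068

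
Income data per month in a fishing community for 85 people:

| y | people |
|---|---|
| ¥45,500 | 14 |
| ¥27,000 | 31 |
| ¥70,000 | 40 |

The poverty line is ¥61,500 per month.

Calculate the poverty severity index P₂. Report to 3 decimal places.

Below z: 31×¥27,000, 14×¥45,500 (q = 45 of N = 85).
Normalized shortfalls: (61500−27000)/61500 = 0.5610 (×31); (61500−45500)/61500 = 0.2602 (×14).
Squared: 0.3147 (×31); 0.0677 (×14).
Sum = 10.703087; P₂ = 10.703087 / 85 = 0.126.

0.126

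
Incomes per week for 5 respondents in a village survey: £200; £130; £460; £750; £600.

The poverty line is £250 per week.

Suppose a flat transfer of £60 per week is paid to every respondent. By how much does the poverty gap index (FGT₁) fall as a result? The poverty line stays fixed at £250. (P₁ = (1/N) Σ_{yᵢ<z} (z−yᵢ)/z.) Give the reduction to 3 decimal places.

Before: below the line — £130, £200; poverty gap index (FGT₁) = 0.13600.
After the £60 transfer: below the line — £190; poverty gap index (FGT₁) = 0.04800.
Reduction = 0.13600 − 0.04800 = 0.088.

0.088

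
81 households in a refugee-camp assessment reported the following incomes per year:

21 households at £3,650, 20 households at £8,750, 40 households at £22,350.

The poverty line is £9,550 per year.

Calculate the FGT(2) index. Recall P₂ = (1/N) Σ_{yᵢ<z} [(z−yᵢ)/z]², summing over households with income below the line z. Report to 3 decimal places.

0.101

Incomes under z: 21×£3,650, 20×£8,750 (q = 41 of N = 81).
Shortfall ratios: (9550−3650)/9550 = 0.6178 (×21); (9550−8750)/9550 = 0.0838 (×20).
Squared: 0.3817 (×21); 0.0070 (×20).
Sum = 8.155588; P₂ = 8.155588 / 81 = 0.101.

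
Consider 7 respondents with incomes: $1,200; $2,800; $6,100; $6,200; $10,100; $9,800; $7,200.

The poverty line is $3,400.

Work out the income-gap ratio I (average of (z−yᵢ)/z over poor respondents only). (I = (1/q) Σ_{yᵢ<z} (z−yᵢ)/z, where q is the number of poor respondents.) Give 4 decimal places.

0.4118

Poor units: $1,200, $2,800 (q = 2 of N = 7).
Relative gaps: 0.6471, 0.1765; sum = 0.823529.
The income-gap ratio divides by q (the poor only): 0.823529 / 2 = 0.4118.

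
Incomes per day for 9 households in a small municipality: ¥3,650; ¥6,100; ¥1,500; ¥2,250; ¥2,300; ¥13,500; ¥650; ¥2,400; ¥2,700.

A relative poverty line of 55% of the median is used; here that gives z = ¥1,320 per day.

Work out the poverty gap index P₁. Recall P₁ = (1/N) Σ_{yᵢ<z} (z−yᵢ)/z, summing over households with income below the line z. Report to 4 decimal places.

Incomes under z: ¥650 (q = 1 of N = 9).
Normalized shortfalls: (1320−650)/1320 = 0.5076.
Σ = 0.507576. Dividing by the full population N = 9 gives P₁ = 0.0564.

0.0564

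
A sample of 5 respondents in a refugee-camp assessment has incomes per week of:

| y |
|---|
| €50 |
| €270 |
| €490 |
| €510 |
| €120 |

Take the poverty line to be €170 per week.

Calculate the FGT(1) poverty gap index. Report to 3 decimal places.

Incomes under z: €50, €120 (q = 2 of N = 5).
Gap ratios (z−y)/z: (170−50)/170 = 0.7059; (170−120)/170 = 0.2941.
Sum of shortfalls = 1.000000; P₁ averages over all N: 1.000000 / 5 = 0.200.

0.200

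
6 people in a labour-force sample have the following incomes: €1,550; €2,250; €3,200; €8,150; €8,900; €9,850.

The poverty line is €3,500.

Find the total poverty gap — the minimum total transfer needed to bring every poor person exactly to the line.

Below z: €1,550, €2,250, €3,200 (q = 3 of N = 6).
Individual gaps: 3500−1550 = 1950; 3500−2250 = 1250; 3500−3200 = 300.
Aggregate gap = €3,500.

€3,500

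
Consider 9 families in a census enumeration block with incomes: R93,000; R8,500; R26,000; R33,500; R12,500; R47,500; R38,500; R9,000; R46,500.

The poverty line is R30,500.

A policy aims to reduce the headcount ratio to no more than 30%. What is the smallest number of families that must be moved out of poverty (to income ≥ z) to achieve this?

4 of the 9 families are poor, so H = 4/9 = 0.444.
A headcount ratio of at most 30% allows at most ⌊0.30 × 9⌋ = 2 poor families.
So at least 4 − 2 = 2 must be lifted.

2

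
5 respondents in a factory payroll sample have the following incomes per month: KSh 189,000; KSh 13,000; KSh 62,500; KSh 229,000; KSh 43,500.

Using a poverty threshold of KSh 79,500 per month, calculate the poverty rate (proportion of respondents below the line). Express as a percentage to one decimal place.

60.0%

3 of the 5 respondents have income below KSh 79,500.
H = 3/5 = 60.0%.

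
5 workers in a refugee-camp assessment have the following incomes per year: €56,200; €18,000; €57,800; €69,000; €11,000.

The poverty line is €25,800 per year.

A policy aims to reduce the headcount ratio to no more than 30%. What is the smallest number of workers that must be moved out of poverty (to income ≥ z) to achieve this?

1

2 of the 5 workers are poor, so H = 2/5 = 0.400.
A headcount ratio of at most 30% allows at most ⌊0.30 × 5⌋ = 1 poor workers.
So at least 2 − 1 = 1 must be lifted.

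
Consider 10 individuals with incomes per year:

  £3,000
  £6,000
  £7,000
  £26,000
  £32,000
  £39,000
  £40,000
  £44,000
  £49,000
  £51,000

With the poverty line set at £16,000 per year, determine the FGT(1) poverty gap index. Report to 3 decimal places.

Below the line: £3,000, £6,000, £7,000 (q = 3 of N = 10).
Normalized shortfalls: (16000−3000)/16000 = 0.8125; (16000−6000)/16000 = 0.6250; (16000−7000)/16000 = 0.5625.
Sum of shortfalls = 2.000000; P₁ averages over all N: 2.000000 / 10 = 0.200.

0.200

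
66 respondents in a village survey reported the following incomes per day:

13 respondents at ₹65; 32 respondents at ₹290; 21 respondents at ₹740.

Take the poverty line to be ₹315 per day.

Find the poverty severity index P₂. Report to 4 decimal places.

0.1271

Poor units: 13×₹65, 32×₹290 (q = 45 of N = 66).
Gap ratios (z−y)/z: (315−65)/315 = 0.7937 (×13); (315−290)/315 = 0.0794 (×32).
Squared: 0.6299 (×13); 0.0063 (×32).
Sum = 8.390023; P₂ = 8.390023 / 66 = 0.1271.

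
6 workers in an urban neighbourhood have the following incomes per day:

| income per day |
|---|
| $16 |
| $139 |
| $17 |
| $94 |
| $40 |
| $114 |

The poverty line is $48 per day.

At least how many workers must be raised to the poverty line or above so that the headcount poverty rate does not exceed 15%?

3 of the 6 workers are poor, so H = 3/6 = 0.500.
A headcount ratio of at most 15% allows at most ⌊0.15 × 6⌋ = 0 poor workers.
So at least 3 − 0 = 3 must be lifted.

3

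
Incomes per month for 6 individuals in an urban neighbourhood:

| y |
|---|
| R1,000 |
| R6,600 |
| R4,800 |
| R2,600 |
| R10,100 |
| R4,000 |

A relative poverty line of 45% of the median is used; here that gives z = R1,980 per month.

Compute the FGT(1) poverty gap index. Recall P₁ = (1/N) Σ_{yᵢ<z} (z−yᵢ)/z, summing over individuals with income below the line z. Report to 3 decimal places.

Below the line: R1,000 (q = 1 of N = 6).
Relative gaps: (1980−1000)/1980 = 0.4949.
Σ = 0.494949. Dividing by the full population N = 6 gives P₁ = 0.082.

0.082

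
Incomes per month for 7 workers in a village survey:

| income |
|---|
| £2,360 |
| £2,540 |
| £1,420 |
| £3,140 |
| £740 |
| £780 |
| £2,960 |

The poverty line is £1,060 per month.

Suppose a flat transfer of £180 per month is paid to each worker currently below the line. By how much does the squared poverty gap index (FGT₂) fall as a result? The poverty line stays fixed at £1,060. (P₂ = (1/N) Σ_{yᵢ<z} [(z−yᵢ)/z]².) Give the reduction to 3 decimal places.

Before: below the line — £740, £780; squared poverty gap index (FGT₂) = 0.02299.
After the £180 transfer: below the line — £920, £960; squared poverty gap index (FGT₂) = 0.00376.
Reduction = 0.02299 − 0.00376 = 0.019.

0.019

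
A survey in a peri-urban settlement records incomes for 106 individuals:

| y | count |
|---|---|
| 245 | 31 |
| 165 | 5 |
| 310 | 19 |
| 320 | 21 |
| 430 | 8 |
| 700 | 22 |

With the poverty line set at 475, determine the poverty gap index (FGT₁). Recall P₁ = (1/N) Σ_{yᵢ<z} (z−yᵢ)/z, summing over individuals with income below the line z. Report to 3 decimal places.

0.306

Poor units: 5×165, 31×245, 19×310, 21×320, 8×430 (q = 84 of N = 106).
Relative gaps: (475−165)/475 = 0.6526 (×5); (475−245)/475 = 0.4842 (×31); (475−310)/475 = 0.3474 (×19); (475−320)/475 = 0.3263 (×21); (475−430)/475 = 0.0947 (×8).
Sum of shortfalls = 32.484211; P₁ averages over all N: 32.484211 / 106 = 0.306.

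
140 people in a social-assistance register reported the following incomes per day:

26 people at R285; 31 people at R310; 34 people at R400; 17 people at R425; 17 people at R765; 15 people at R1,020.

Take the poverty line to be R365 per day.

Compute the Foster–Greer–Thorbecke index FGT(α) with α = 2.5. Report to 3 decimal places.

Below z: 26×R285, 31×R310 (q = 57 of N = 140).
Shortfall ratios: (365−285)/365 = 0.2192 (×26); (365−310)/365 = 0.1507 (×31).
Raised to α = 2.5: 0.02249 (×26); 0.00881 (×31).
Sum = 0.857979; FGT(2.5) = 0.857979 / 140 = 0.006.

0.006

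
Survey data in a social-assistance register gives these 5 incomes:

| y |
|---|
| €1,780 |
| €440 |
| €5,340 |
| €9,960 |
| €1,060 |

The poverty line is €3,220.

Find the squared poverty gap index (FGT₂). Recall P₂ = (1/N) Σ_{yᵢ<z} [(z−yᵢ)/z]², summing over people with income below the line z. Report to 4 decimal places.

0.2791

Below the line: €440, €1,060, €1,780 (q = 3 of N = 5).
Shortfall ratios: (3220−440)/3220 = 0.8634; (3220−1060)/3220 = 0.6708; (3220−1780)/3220 = 0.4472.
Squared: 0.7454; 0.4500; 0.2000.
Sum = 1.395355; P₂ = 1.395355 / 5 = 0.2791.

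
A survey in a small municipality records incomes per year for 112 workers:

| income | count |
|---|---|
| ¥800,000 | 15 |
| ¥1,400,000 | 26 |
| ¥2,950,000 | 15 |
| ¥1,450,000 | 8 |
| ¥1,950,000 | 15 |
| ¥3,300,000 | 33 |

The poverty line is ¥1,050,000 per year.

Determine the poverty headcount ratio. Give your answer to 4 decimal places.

0.1339

15 of the 112 workers have income below ¥1,050,000.
H = 15/112 = 0.1339.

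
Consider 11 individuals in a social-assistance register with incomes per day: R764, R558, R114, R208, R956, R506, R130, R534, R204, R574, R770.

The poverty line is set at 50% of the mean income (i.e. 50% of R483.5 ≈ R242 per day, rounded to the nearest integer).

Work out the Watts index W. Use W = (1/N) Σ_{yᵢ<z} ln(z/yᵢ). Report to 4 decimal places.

0.1542

Below z: R114, R130, R204, R208 (q = 4 of N = 11).
ln(z/y) terms: ln(242/114) = 0.7527; ln(242/130) = 0.6214; ln(242/204) = 0.1708; ln(242/208) = 0.1514.
W = 1.696360 / 11 = 0.1542.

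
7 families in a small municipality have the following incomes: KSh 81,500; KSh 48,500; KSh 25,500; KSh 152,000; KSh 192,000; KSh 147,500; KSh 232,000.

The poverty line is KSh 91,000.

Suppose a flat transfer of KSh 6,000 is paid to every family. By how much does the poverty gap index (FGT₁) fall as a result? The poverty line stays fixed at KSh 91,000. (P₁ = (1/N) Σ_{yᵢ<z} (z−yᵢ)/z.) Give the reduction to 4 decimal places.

Before: below the line — KSh 25,500, KSh 48,500, KSh 81,500; poverty gap index (FGT₁) = 0.184458.
After the KSh 6,000 transfer: below the line — KSh 31,500, KSh 54,500, KSh 87,500; poverty gap index (FGT₁) = 0.156201.
Reduction = 0.184458 − 0.156201 = 0.0283.

0.0283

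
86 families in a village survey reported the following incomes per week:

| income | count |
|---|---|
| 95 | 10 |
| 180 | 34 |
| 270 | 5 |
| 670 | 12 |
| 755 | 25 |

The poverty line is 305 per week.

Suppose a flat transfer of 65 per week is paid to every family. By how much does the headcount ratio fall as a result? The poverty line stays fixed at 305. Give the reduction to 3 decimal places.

0.058

Before: below the line — 10×95, 34×180, 5×270; headcount ratio = 0.56977.
After the 65 transfer: below the line — 10×160, 34×245; headcount ratio = 0.51163.
Reduction = 0.56977 − 0.51163 = 0.058.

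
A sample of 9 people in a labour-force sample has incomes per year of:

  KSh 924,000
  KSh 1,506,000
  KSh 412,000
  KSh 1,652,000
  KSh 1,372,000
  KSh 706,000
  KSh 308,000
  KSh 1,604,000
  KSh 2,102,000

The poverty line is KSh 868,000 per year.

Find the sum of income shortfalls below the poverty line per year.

Poor units: KSh 308,000, KSh 412,000, KSh 706,000 (q = 3 of N = 9).
Individual gaps: 868000−308000 = 560000; 868000−412000 = 456000; 868000−706000 = 162000.
Aggregate gap = KSh 1,178,000.

KSh 1,178,000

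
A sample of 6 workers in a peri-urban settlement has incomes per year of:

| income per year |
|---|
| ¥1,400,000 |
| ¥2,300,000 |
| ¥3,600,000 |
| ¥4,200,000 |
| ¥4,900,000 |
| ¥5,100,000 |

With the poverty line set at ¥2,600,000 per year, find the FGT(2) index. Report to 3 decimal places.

0.038

Incomes under z: ¥1,400,000, ¥2,300,000 (q = 2 of N = 6).
Shortfall ratios: (2600000−1400000)/2600000 = 0.4615; (2600000−2300000)/2600000 = 0.1154.
Squared: 0.2130; 0.0133.
Sum = 0.226331; P₂ = 0.226331 / 6 = 0.038.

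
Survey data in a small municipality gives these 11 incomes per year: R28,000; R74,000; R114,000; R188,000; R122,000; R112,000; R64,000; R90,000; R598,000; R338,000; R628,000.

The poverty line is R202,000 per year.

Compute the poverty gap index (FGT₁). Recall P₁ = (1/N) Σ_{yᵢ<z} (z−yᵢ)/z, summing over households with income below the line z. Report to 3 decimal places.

0.371

Below z: R28,000, R64,000, R74,000, R90,000, R112,000, R114,000, R122,000, R188,000 (q = 8 of N = 11).
Relative gaps: (202000−28000)/202000 = 0.8614; (202000−64000)/202000 = 0.6832; (202000−74000)/202000 = 0.6337; (202000−90000)/202000 = 0.5545; (202000−112000)/202000 = 0.4455; (202000−114000)/202000 = 0.4356; (202000−122000)/202000 = 0.3960; (202000−188000)/202000 = 0.0693.
Sum of shortfalls = 4.079208; P₁ averages over all N: 4.079208 / 11 = 0.371.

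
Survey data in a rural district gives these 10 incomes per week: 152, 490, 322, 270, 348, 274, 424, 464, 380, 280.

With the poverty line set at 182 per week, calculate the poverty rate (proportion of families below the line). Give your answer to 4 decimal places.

1 of the 10 families have income below 182.
H = 1/10 = 0.1000.

0.1000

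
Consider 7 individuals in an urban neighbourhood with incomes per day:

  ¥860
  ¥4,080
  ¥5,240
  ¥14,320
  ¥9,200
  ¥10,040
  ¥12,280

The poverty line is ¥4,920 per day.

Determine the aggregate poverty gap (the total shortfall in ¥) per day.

Below z: ¥860, ¥4,080 (q = 2 of N = 7).
Individual gaps: 4920−860 = 4060; 4920−4080 = 840.
Aggregate gap = ¥4,900.

¥4,900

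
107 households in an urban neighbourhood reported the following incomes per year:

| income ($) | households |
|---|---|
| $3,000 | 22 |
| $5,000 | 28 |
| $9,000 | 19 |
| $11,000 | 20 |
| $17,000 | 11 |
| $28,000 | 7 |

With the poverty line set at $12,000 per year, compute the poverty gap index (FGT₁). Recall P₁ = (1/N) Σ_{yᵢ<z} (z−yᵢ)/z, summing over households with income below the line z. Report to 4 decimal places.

Poor units: 22×$3,000, 28×$5,000, 19×$9,000, 20×$11,000 (q = 89 of N = 107).
Shortfall ratios: (12000−3000)/12000 = 0.7500 (×22); (12000−5000)/12000 = 0.5833 (×28); (12000−9000)/12000 = 0.2500 (×19); (12000−11000)/12000 = 0.0833 (×20).
Sum of shortfalls = 39.250000; P₁ averages over all N: 39.250000 / 107 = 0.3668.

0.3668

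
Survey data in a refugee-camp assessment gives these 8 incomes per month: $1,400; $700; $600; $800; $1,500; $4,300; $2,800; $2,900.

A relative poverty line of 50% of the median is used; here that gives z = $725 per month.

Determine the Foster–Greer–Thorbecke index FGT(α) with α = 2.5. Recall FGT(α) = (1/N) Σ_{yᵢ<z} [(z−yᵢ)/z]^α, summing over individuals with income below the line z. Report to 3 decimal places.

Incomes under z: $600, $700 (q = 2 of N = 8).
Normalized shortfalls: (725−600)/725 = 0.1724; (725−700)/725 = 0.0345.
Raised to α = 2.5: 0.01234; 0.00022.
Sum = 0.012564; FGT(2.5) = 0.012564 / 8 = 0.002.

0.002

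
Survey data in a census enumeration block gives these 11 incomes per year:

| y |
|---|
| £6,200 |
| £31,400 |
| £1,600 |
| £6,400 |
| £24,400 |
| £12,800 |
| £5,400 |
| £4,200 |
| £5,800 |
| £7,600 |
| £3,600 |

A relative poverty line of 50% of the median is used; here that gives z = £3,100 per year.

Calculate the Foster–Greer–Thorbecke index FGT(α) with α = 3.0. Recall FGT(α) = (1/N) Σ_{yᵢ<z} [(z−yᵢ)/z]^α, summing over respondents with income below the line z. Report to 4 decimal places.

Below z: £1,600 (q = 1 of N = 11).
Normalized shortfalls: (3100−1600)/3100 = 0.4839.
Raised to α = 3.0: 0.11329.
Sum = 0.113289; FGT(3.0) = 0.113289 / 11 = 0.0103.

0.0103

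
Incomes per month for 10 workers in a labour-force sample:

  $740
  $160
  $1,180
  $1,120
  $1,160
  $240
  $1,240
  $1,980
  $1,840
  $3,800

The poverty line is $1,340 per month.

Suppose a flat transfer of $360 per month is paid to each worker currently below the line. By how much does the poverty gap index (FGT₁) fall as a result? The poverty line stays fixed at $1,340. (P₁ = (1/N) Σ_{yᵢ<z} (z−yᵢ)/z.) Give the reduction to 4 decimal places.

Before: below the line — $160, $240, $740, $1,120, $1,160, $1,180, $1,240; poverty gap index (FGT₁) = 0.264179.
After the $360 transfer: below the line — $520, $600, $1,100; poverty gap index (FGT₁) = 0.134328.
Reduction = 0.264179 − 0.134328 = 0.1299.

0.1299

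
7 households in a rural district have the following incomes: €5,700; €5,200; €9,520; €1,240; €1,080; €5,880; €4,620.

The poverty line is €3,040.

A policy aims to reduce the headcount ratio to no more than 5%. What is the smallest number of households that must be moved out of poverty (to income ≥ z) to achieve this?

2 of the 7 households are poor, so H = 2/7 = 0.286.
A headcount ratio of at most 5% allows at most ⌊0.05 × 7⌋ = 0 poor households.
So at least 2 − 0 = 2 must be lifted.

2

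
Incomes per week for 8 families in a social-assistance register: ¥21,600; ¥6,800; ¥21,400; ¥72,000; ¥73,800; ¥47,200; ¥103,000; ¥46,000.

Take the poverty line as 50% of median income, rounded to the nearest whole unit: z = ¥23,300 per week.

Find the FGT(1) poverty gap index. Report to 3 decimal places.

0.108

Poor units: ¥6,800, ¥21,400, ¥21,600 (q = 3 of N = 8).
Normalized shortfalls: (23300−6800)/23300 = 0.7082; (23300−21400)/23300 = 0.0815; (23300−21600)/23300 = 0.0730.
Σ = 0.862661. Dividing by the full population N = 8 gives P₁ = 0.108.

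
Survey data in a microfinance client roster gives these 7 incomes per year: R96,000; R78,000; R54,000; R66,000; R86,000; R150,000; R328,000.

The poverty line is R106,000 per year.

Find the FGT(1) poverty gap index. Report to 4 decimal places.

Below z: R54,000, R66,000, R78,000, R86,000, R96,000 (q = 5 of N = 7).
Relative gaps: (106000−54000)/106000 = 0.4906; (106000−66000)/106000 = 0.3774; (106000−78000)/106000 = 0.2642; (106000−86000)/106000 = 0.1887; (106000−96000)/106000 = 0.0943.
Sum of shortfalls = 1.415094; P₁ averages over all N: 1.415094 / 7 = 0.2022.

0.2022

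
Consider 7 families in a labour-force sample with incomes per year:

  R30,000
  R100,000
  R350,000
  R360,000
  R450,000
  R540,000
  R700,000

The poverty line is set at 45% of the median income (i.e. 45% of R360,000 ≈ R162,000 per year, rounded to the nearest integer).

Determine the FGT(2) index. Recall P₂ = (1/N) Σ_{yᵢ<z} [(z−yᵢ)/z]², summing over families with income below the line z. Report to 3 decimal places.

Poor units: R30,000, R100,000 (q = 2 of N = 7).
Shortfall ratios: (162000−30000)/162000 = 0.8148; (162000−100000)/162000 = 0.3827.
Squared: 0.6639; 0.1465.
Sum = 0.810395; P₂ = 0.810395 / 7 = 0.116.

0.116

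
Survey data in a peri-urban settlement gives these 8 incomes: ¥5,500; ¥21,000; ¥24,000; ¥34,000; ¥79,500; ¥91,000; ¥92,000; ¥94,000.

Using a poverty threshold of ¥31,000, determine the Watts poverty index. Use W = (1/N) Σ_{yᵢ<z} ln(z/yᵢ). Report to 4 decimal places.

0.2968

Incomes under z: ¥5,500, ¥21,000, ¥24,000 (q = 3 of N = 8).
Log shortfalls: ln(31000/5500) = 1.7292; ln(31000/21000) = 0.3895; ln(31000/24000) = 0.2559.
W = 2.374637 / 8 = 0.2968.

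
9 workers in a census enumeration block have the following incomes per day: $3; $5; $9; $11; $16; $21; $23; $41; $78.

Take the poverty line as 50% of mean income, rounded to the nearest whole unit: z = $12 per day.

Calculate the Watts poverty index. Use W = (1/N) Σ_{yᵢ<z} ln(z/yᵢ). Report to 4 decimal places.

Poor units: $3, $5, $9, $11 (q = 4 of N = 9).
Log shortfalls: ln(12/3) = 1.3863; ln(12/5) = 0.8755; ln(12/9) = 0.2877; ln(12/11) = 0.0870.
W = 2.636457 / 9 = 0.2929.

0.2929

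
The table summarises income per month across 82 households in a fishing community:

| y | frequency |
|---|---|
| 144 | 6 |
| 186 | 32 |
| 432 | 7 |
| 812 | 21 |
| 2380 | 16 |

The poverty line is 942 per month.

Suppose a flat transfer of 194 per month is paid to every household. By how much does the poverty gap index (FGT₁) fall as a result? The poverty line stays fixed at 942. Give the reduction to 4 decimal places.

0.1484

Before: below the line — 6×144, 32×186, 7×432, 21×812; poverty gap index (FGT₁) = 0.456735.
After the 194 transfer: below the line — 6×338, 32×380, 7×626; poverty gap index (FGT₁) = 0.308373.
Reduction = 0.456735 − 0.308373 = 0.1484.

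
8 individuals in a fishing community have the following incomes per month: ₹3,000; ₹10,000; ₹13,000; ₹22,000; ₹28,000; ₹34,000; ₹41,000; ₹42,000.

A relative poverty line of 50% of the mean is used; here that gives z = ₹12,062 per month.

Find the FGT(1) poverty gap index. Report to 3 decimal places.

0.115

Below the line: ₹3,000, ₹10,000 (q = 2 of N = 8).
Shortfall ratios: (12062−3000)/12062 = 0.7513; (12062−10000)/12062 = 0.1710.
Sum of shortfalls = 0.922235; P₁ averages over all N: 0.922235 / 8 = 0.115.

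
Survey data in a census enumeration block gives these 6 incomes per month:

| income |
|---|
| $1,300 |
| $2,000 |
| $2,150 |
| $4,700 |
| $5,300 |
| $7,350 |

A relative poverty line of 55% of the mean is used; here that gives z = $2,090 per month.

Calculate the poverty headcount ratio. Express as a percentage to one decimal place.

33.3%

2 of the 6 respondents have income below $2,090.
H = 2/6 = 33.3%.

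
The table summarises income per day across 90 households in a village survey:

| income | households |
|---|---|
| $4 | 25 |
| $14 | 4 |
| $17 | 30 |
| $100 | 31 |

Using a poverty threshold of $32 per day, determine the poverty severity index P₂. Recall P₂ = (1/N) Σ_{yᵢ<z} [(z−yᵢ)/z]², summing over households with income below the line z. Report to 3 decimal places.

0.300

Below the line: 25×$4, 4×$14, 30×$17 (q = 59 of N = 90).
Gap ratios (z−y)/z: (32−4)/32 = 0.8750 (×25); (32−14)/32 = 0.5625 (×4); (32−17)/32 = 0.4688 (×30).
Squared: 0.7656 (×25); 0.3164 (×4); 0.2197 (×30).
Sum = 26.998047; P₂ = 26.998047 / 90 = 0.300.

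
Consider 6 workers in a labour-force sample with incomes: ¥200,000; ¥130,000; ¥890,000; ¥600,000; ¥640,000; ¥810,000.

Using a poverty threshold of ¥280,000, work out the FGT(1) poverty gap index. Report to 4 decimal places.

0.1369

Below z: ¥130,000, ¥200,000 (q = 2 of N = 6).
Relative gaps: (280000−130000)/280000 = 0.5357; (280000−200000)/280000 = 0.2857.
Sum of shortfalls = 0.821429; P₁ averages over all N: 0.821429 / 6 = 0.1369.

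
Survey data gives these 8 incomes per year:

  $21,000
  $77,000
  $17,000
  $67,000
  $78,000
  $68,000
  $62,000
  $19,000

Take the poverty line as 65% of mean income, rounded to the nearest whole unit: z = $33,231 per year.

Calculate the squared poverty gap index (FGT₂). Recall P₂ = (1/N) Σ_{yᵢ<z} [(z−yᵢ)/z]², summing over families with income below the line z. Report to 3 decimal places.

Below the line: $17,000, $19,000, $21,000 (q = 3 of N = 8).
Normalized shortfalls: (33231−17000)/33231 = 0.4884; (33231−19000)/33231 = 0.4282; (33231−21000)/33231 = 0.3681.
Squared: 0.2386; 0.1834; 0.1355.
Sum = 0.557425; P₂ = 0.557425 / 8 = 0.070.

0.070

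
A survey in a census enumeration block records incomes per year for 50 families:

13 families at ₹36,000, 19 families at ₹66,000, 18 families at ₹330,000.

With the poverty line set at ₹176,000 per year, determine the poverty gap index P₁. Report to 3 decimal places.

0.444

Below z: 13×₹36,000, 19×₹66,000 (q = 32 of N = 50).
Shortfall ratios: (176000−36000)/176000 = 0.7955 (×13); (176000−66000)/176000 = 0.6250 (×19).
Sum of shortfalls = 22.215909; P₁ averages over all N: 22.215909 / 50 = 0.444.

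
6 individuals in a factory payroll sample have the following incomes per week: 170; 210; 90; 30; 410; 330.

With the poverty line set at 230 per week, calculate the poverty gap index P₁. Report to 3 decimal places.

0.304

Incomes under z: 30, 90, 170, 210 (q = 4 of N = 6).
Shortfall ratios: (230−30)/230 = 0.8696; (230−90)/230 = 0.6087; (230−170)/230 = 0.2609; (230−210)/230 = 0.0870.
Sum of shortfalls = 1.826087; P₁ averages over all N: 1.826087 / 6 = 0.304.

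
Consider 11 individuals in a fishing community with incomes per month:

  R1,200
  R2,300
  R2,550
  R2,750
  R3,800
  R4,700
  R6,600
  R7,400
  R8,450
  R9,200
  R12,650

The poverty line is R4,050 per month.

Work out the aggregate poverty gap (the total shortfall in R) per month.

Incomes under z: R1,200, R2,300, R2,550, R2,750, R3,800 (q = 5 of N = 11).
Individual gaps: 4050−1200 = 2850; 4050−2300 = 1750; 4050−2550 = 1500; 4050−2750 = 1300; 4050−3800 = 250.
Aggregate gap = R7,650.

R7,650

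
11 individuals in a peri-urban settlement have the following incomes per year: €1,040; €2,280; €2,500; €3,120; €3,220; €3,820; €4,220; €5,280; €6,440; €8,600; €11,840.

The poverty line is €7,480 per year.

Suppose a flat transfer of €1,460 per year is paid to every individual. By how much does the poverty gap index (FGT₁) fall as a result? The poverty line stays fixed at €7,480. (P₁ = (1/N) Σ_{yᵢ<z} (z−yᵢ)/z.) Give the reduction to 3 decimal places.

Before: below the line — €1,040, €2,280, €2,500, €3,120, €3,220, €3,820, €4,220, €5,280, €6,440; poverty gap index (FGT₁) = 0.43024.
After the €1,460 transfer: below the line — €2,500, €3,740, €3,960, €4,580, €4,680, €5,280, €5,680, €6,740; poverty gap index (FGT₁) = 0.27564.
Reduction = 0.43024 − 0.27564 = 0.155.

0.155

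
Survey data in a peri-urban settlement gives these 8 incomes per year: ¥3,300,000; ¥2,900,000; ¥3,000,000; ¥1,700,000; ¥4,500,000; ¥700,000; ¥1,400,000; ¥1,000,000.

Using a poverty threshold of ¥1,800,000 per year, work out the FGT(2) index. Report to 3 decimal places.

0.078

Below the line: ¥700,000, ¥1,000,000, ¥1,400,000, ¥1,700,000 (q = 4 of N = 8).
Relative gaps: (1800000−700000)/1800000 = 0.6111; (1800000−1000000)/1800000 = 0.4444; (1800000−1400000)/1800000 = 0.2222; (1800000−1700000)/1800000 = 0.0556.
Squared: 0.3735; 0.1975; 0.0494; 0.0031.
Sum = 0.623457; P₂ = 0.623457 / 8 = 0.078.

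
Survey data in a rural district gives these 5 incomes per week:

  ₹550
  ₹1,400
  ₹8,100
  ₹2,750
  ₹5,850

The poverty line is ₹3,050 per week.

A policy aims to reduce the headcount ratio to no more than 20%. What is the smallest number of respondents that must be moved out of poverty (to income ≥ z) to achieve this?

2

Currently q = 3 of N = 5 are below the line (H = 0.600).
A headcount ratio of at most 20% allows at most ⌊0.20 × 5⌋ = 1 poor respondents.
So at least 3 − 1 = 2 must be lifted.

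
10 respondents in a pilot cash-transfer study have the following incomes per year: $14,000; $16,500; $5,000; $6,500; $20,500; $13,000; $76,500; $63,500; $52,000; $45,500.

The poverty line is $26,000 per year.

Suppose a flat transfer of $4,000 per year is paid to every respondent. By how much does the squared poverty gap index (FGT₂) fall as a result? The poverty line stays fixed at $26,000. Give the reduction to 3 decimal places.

0.081

Before: below the line — $5,000, $6,500, $13,000, $14,000, $16,500, $20,500; squared poverty gap index (FGT₂) = 0.18561.
After the $4,000 transfer: below the line — $9,000, $10,500, $17,000, $18,000, $20,500, $24,500; squared poverty gap index (FGT₂) = 0.10455.
Reduction = 0.18561 − 0.10455 = 0.081.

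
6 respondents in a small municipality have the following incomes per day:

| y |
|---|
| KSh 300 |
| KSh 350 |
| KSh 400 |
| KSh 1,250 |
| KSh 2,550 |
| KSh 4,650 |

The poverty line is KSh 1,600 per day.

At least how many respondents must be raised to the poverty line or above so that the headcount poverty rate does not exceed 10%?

4 of the 6 respondents are poor, so H = 4/6 = 0.667.
A headcount ratio of at most 10% allows at most ⌊0.10 × 6⌋ = 0 poor respondents.
So at least 4 − 0 = 4 must be lifted.

4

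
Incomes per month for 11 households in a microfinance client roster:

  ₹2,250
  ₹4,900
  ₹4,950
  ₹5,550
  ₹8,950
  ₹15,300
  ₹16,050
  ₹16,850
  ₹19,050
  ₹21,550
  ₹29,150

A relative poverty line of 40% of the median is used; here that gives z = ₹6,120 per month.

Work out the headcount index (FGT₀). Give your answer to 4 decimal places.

0.3636

4 of the 11 households have income below ₹6,120.
H = 4/11 = 0.3636.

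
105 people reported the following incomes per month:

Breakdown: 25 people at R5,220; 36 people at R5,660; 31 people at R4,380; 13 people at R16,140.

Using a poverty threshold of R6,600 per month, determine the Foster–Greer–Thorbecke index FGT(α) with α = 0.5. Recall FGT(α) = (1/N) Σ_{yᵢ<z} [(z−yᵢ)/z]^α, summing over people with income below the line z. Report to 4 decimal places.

Poor units: 31×R4,380, 25×R5,220, 36×R5,660 (q = 92 of N = 105).
Shortfall ratios: (6600−4380)/6600 = 0.3364 (×31); (6600−5220)/6600 = 0.2091 (×25); (6600−5660)/6600 = 0.1424 (×36).
Raised to α = 0.5: 0.57997 (×31); 0.45726 (×25); 0.37739 (×36).
Sum = 42.996732; FGT(0.5) = 42.996732 / 105 = 0.4095.

0.4095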